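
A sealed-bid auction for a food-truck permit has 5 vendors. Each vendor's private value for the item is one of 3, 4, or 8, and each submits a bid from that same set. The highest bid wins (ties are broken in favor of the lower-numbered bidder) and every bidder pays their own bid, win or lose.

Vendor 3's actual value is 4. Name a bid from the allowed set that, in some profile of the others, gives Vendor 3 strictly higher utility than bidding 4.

3

Suppose Vendor 1 bids 3, Vendor 2 bids 3, Vendor 4 bids 3 and Vendor 5 bids 8.
Bid 4: loses but pays 4, utility -4.
Bid 3: loses but pays 3, utility -3.
So bidding 3 beats truth here (-3 > -4).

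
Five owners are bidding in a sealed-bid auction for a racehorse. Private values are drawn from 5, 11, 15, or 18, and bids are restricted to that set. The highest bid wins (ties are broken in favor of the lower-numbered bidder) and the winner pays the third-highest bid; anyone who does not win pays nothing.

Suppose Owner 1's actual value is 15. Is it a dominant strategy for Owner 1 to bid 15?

Consider the case where Owner 2 bids 5, Owner 3 bids 5, Owner 4 bids 5 and Owner 5 bids 18.
Truthful bid 15: loses, pays 0, utility 0.
Bid 18 instead: wins, pays 5, utility 15 - 5 = 10.
Since 10 > 0, bidding 18 is strictly better here, so truthful bidding is not dominant.

No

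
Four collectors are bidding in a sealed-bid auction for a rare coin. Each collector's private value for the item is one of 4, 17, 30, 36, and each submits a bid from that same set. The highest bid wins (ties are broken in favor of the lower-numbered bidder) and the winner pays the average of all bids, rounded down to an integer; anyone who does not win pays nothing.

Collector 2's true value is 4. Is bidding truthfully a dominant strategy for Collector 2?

Check each profile of the others' bids and compare truth against every alternative bid.
Others bid (4, 17, 17): truth gives 0, best alternative gives -9.
Others bid (4, 4, 17): truth gives 0, best alternative gives -6.
Others bid (4, 17, 4): truth gives 0, best alternative gives -6.
Others bid (4, 4, 4): truth gives 0, best alternative gives -3.
Others bid (4, 4, 30): truth gives 0, best alternative gives 0.
Others bid (4, 4, 36): truth gives 0, best alternative gives 0.
(Remaining 58 profiles checked similarly; truth is weakly best in each.)
In every case the truthful bid is at least as good as any alternative, so it is a dominant strategy.

Yes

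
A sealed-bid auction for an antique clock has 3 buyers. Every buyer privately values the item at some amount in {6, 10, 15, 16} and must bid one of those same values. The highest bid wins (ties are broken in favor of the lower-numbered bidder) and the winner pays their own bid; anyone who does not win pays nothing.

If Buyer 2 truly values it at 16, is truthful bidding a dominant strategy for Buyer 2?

Consider the case where Buyer 1 bids 6 and Buyer 3 bids 6.
Truthful bid 16: wins, pays 16, utility 16 - 16 = 0.
Bid 10 instead: wins, pays 10, utility 16 - 10 = 6.
Since 6 > 0, bidding 10 is strictly better here, so truthful bidding is not dominant.

No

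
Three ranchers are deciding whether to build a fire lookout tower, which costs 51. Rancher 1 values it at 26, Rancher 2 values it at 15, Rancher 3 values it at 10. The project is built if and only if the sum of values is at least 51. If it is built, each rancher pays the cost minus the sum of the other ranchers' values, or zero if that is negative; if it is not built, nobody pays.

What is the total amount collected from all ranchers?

51

Total value 51 ≥ cost 51, so it is built.
Rancher 1: others sum to 25; max(0, 51 - 25) = 26.
Rancher 2: others sum to 36; max(0, 51 - 36) = 15.
Rancher 3: others sum to 41; max(0, 51 - 41) = 10.
Total collected = 26 + 15 + 10 = 51.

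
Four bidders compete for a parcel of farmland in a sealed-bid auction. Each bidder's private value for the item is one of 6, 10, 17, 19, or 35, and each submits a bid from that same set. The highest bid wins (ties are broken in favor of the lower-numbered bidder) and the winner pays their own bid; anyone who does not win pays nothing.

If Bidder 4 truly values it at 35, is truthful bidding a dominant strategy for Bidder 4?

Consider the case where Bidder 1 bids 6, Bidder 2 bids 6 and Bidder 3 bids 6.
Truthful bid 35: wins, pays 35, utility 35 - 35 = 0.
Bid 10 instead: wins, pays 10, utility 35 - 10 = 25.
Since 25 > 0, bidding 10 is strictly better here, so truthful bidding is not dominant.

No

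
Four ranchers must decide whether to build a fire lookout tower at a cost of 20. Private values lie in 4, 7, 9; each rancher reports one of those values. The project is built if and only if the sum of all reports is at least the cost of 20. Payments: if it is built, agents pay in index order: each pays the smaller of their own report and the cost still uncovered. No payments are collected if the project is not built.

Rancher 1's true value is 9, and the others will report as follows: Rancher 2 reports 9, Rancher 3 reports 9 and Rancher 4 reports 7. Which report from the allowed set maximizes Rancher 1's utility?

Report 4: project built, pays 4, utility 9 - 4 = 5.
Report 7: project built, pays 7, utility 9 - 7 = 2.
Report 9: project built, pays 9, utility 9 - 9 = 0.
The best choice is 4 with utility 5.

4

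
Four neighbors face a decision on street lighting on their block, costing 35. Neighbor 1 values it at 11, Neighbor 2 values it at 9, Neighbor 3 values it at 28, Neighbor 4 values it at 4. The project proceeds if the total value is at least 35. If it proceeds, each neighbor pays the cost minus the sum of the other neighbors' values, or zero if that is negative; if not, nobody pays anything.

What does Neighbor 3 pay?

Total value 52 ≥ cost 35, so the project is built.
The other neighbors' values sum to 24.
Cost minus that sum is 35 - 24 = 11.

11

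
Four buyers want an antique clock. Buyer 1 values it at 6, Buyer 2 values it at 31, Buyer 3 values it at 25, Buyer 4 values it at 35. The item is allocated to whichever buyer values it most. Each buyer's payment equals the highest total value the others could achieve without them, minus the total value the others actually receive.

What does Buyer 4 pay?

31

Buyer 4 has the highest value and receives the item.
Without Buyer 4, the item would go to the next-highest value, 31, so the others could achieve 31.
With Buyer 4 present and winning, the others receive nothing, so their total is 0.
Payment = 31 - 0 = 31.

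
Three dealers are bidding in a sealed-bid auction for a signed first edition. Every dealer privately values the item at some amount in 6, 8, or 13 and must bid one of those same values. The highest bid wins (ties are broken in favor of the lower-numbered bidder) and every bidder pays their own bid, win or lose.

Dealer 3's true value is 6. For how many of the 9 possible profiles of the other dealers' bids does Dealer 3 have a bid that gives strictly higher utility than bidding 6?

1

Others bid (6, 6): truth gives -6; bid 8 gives -2 > -6. Violating.
Others bid (6, 8): truth gives -6; no alternative beats it.
Others bid (6, 13): truth gives -6; no alternative beats it.
(Checking all 9 profiles: 1 has a profitable deviation, 8 do not.)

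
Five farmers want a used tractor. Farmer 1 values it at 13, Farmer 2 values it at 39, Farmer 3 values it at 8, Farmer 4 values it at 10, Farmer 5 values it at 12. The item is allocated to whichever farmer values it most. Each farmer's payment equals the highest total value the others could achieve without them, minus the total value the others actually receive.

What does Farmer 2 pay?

13

Farmer 2 has the highest value and receives the item.
Without Farmer 2, the item would go to the next-highest value, 13, so the others could achieve 13.
With Farmer 2 present and winning, the others receive nothing, so their total is 0.
Payment = 13 - 0 = 13.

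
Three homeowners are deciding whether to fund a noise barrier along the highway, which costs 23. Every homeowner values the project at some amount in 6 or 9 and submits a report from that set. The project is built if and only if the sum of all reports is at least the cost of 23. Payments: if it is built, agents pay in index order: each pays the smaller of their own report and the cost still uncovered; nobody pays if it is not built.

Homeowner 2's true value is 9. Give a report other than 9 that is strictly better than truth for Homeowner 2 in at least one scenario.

Suppose Homeowner 1 reports 9 and Homeowner 3 reports 9.
Report 9: project built, pays 9, utility 9 - 9 = 0.
Report 6: project built, pays 6, utility 9 - 6 = 3.
So reporting 6 beats truth here (3 > 0).

6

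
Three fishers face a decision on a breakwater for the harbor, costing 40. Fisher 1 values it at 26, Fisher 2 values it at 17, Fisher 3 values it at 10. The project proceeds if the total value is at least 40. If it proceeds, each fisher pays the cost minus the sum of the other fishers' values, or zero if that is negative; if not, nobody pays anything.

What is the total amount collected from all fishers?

Total value 53 ≥ cost 40, so it is built.
Fisher 1: others sum to 27; max(0, 40 - 27) = 13.
Fisher 2: others sum to 36; max(0, 40 - 36) = 4.
Fisher 3: others sum to 43; max(0, 40 - 43) = 0.
Total collected = 13 + 4 + 0 = 17.

17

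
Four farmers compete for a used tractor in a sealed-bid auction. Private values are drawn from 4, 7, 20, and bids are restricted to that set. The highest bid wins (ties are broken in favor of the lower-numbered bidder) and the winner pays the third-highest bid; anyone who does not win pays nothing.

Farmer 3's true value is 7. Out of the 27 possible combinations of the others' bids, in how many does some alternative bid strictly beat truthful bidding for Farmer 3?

3

Others bid (4, 4, 20): truth gives 0; bid 20 gives 3 > 0. Violating.
Others bid (4, 7, 4): truth gives 0; bid 20 gives 3 > 0. Violating.
Others bid (7, 4, 4): truth gives 0; bid 20 gives 3 > 0. Violating.
Others bid (4, 4, 4): truth gives 3; no alternative beats it.
Others bid (4, 4, 7): truth gives 3; no alternative beats it.
(Checking all 27 profiles: 3 have a profitable deviation, 24 do not.)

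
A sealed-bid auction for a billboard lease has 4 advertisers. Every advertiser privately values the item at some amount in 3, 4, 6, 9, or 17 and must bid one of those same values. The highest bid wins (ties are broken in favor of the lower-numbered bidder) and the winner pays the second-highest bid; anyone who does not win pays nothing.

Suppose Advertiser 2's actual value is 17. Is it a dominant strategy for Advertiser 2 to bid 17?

Check each profile of the others' bids and compare truth against every alternative bid.
Others bid (9, 3, 3): truth gives 8, best alternative gives 0.
Others bid (9, 3, 4): truth gives 8, best alternative gives 0.
Others bid (9, 3, 6): truth gives 8, best alternative gives 0.
Others bid (9, 3, 9): truth gives 8, best alternative gives 0.
Others bid (9, 4, 3): truth gives 8, best alternative gives 0.
Others bid (9, 4, 4): truth gives 8, best alternative gives 0.
(Remaining 119 profiles checked similarly; truth is weakly best in each.)
In every case the truthful bid is at least as good as any alternative, so it is a dominant strategy.

Yes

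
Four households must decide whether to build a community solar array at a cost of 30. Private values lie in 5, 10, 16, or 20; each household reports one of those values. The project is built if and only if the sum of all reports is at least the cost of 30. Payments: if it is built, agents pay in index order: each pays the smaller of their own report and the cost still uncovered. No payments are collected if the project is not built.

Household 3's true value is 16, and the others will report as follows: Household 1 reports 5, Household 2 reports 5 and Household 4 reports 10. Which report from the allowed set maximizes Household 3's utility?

Report 5: project not built, utility 0.
Report 10: project built, pays 10, utility 16 - 10 = 6.
Report 16: project built, pays 16, utility 16 - 16 = 0.
Report 20: project built, pays 20, utility 16 - 20 = -4.
The best choice is 10 with utility 6.

10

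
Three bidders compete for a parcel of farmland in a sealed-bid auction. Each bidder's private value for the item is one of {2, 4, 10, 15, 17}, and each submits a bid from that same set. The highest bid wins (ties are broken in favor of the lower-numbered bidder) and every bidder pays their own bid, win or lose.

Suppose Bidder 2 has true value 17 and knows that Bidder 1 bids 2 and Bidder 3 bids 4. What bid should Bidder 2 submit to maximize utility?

4

Bid 2: loses but pays 2, utility -2.
Bid 4: wins, pays 4, utility 17 - 4 = 13.
Bid 10: wins, pays 10, utility 17 - 10 = 7.
Bid 15: wins, pays 15, utility 17 - 15 = 2.
Bid 17: wins, pays 17, utility 17 - 17 = 0.
The best choice is 4 with utility 13.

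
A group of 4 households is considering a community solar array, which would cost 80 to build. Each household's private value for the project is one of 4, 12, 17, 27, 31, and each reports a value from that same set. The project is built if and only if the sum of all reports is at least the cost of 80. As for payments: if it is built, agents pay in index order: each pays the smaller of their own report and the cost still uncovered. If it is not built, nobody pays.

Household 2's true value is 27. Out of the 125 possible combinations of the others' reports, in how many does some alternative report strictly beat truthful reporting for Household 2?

38

Others report (4, 31, 31): truth gives 0; report 17 gives 10 > 0. Violating.
Others report (12, 27, 27): truth gives 0; report 17 gives 10 > 0. Violating.
Others report (12, 27, 31): truth gives 0; report 12 gives 15 > 0. Violating.
Others report (12, 31, 27): truth gives 0; report 12 gives 15 > 0. Violating.
Others report (4, 4, 4): truth gives 0; no alternative beats it.
Others report (4, 4, 12): truth gives 0; no alternative beats it.
(Checking all 125 profiles: 38 have a profitable deviation, 87 do not.)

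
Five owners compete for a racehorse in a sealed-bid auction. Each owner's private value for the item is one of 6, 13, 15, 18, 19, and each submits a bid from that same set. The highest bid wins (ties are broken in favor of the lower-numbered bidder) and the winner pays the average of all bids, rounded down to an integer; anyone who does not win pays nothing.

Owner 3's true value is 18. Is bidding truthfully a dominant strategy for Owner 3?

Consider the case where Owner 1 bids 6, Owner 2 bids 6, Owner 4 bids 6 and Owner 5 bids 6.
Truthful bid 18: wins, pays 8, utility 18 - 8 = 10.
Bid 13 instead: wins, pays 7, utility 18 - 7 = 11.
Since 11 > 10, bidding 13 is strictly better here, so truthful bidding is not dominant.

No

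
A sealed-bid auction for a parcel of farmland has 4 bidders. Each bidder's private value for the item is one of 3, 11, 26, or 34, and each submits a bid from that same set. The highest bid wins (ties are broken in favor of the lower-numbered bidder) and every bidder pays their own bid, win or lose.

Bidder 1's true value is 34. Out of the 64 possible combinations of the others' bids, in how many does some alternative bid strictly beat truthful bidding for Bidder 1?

Others bid (3, 3, 3): truth gives 0; bid 3 gives 31 > 0. Violating.
Others bid (3, 3, 11): truth gives 0; bid 11 gives 23 > 0. Violating.
Others bid (3, 3, 26): truth gives 0; bid 26 gives 8 > 0. Violating.
Others bid (3, 11, 3): truth gives 0; bid 11 gives 23 > 0. Violating.
Others bid (3, 3, 34): truth gives 0; no alternative beats it.
Others bid (3, 11, 34): truth gives 0; no alternative beats it.
(Checking all 64 profiles: 27 have a profitable deviation, 37 do not.)

27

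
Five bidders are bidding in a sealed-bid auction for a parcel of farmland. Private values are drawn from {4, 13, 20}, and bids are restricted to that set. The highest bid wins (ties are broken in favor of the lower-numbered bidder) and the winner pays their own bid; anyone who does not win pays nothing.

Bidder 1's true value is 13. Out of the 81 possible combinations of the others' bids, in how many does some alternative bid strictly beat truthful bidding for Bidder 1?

1

Others bid (4, 4, 4, 4): truth gives 0; bid 4 gives 9 > 0. Violating.
Others bid (4, 4, 4, 13): truth gives 0; no alternative beats it.
Others bid (4, 4, 4, 20): truth gives 0; no alternative beats it.
(Checking all 81 profiles: 1 has a profitable deviation, 80 do not.)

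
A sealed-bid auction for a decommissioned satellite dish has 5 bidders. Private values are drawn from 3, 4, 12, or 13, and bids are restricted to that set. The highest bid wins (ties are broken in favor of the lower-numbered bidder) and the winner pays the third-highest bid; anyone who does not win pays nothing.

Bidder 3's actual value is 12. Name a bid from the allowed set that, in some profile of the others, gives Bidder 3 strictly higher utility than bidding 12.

13

Suppose Bidder 1 bids 3, Bidder 2 bids 3, Bidder 4 bids 3 and Bidder 5 bids 13.
Bid 12: loses, pays 0, utility 0.
Bid 13: wins, pays 3, utility 12 - 3 = 9.
So bidding 13 beats truth here (9 > 0).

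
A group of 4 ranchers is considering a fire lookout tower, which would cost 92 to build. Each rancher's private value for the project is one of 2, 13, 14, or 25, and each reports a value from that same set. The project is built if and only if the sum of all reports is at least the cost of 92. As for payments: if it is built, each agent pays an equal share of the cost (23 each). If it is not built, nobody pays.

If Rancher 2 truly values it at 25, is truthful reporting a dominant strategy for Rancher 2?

Yes

Check each profile of the others' reports and compare truth against every alternative report.
Others report (25, 25, 25): truth gives 2, best alternative gives 0.
Others report (2, 2, 2): truth gives 0, best alternative gives 0.
Others report (2, 2, 13): truth gives 0, best alternative gives 0.
Others report (2, 2, 14): truth gives 0, best alternative gives 0.
Others report (2, 2, 25): truth gives 0, best alternative gives 0.
Others report (2, 13, 2): truth gives 0, best alternative gives 0.
(Remaining 58 profiles checked similarly; truth is weakly best in each.)
In every case the truthful report is at least as good as any alternative, so it is a dominant strategy.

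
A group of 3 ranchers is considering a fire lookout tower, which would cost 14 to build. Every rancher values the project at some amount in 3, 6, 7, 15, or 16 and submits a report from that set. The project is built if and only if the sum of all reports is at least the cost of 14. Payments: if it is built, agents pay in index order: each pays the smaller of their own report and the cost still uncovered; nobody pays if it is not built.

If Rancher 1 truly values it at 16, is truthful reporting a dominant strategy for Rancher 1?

No

Consider the case where Rancher 2 reports 3 and Rancher 3 reports 6.
Truthful report 16: project built, pays 14, utility 16 - 14 = 2.
Report 6 instead: project built, pays 6, utility 16 - 6 = 10.
Since 10 > 2, reporting 6 is strictly better here, so truthful reporting is not dominant.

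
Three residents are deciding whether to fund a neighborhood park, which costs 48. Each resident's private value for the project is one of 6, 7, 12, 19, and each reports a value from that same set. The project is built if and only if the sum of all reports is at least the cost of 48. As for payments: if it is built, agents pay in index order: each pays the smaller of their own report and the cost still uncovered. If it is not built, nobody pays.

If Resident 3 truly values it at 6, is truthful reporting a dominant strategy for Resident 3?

Check each profile of the others' reports and compare truth against every alternative report.
Others report (6, 6): truth gives 0, best alternative gives 0.
Others report (6, 7): truth gives 0, best alternative gives 0.
Others report (6, 12): truth gives 0, best alternative gives 0.
Others report (6, 19): truth gives 0, best alternative gives 0.
Others report (7, 6): truth gives 0, best alternative gives 0.
Others report (7, 7): truth gives 0, best alternative gives 0.
(Remaining 10 profiles checked similarly; truth is weakly best in each.)
In every case the truthful report is at least as good as any alternative, so it is a dominant strategy.

Yes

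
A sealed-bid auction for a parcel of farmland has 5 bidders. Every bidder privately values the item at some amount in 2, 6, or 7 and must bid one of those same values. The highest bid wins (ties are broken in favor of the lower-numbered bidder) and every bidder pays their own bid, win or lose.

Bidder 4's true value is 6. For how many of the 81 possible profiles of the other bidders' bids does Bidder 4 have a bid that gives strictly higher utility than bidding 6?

Others bid (2, 2, 2, 7): truth gives -6; bid 7 gives -1 > -6. Violating.
Others bid (2, 2, 6, 2): truth gives -6; bid 7 gives -1 > -6. Violating.
Others bid (2, 2, 6, 6): truth gives -6; bid 7 gives -1 > -6. Violating.
Others bid (2, 2, 6, 7): truth gives -6; bid 7 gives -1 > -6. Violating.
Others bid (2, 2, 2, 2): truth gives 0; no alternative beats it.
Others bid (2, 2, 2, 6): truth gives 0; no alternative beats it.
(Checking all 81 profiles: 79 have a profitable deviation, 2 do not.)

79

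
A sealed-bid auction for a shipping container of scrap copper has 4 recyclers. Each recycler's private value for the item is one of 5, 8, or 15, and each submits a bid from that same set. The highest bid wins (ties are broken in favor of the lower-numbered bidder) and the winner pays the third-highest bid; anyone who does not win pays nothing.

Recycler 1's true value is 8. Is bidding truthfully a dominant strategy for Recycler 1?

No

Consider the case where Recycler 2 bids 5, Recycler 3 bids 5 and Recycler 4 bids 15.
Truthful bid 8: loses, pays 0, utility 0.
Bid 15 instead: wins, pays 5, utility 8 - 5 = 3.
Since 3 > 0, bidding 15 is strictly better here, so truthful bidding is not dominant.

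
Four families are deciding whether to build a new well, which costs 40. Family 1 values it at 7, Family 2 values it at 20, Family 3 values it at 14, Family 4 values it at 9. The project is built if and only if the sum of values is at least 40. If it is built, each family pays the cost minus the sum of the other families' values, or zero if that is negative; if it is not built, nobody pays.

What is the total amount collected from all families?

14

Total value 50 ≥ cost 40, so it is built.
Family 1: others sum to 43; max(0, 40 - 43) = 0.
Family 2: others sum to 30; max(0, 40 - 30) = 10.
Family 3: others sum to 36; max(0, 40 - 36) = 4.
Family 4: others sum to 41; max(0, 40 - 41) = 0.
Total collected = 0 + 10 + 4 + 0 = 14.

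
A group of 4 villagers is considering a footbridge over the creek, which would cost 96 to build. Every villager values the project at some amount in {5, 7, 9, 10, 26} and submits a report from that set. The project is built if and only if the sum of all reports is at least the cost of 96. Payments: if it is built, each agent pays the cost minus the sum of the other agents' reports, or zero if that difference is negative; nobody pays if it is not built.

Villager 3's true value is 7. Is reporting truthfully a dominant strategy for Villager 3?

Check each profile of the others' reports and compare truth against every alternative report.
Others report (5, 5, 5): truth gives 0, best alternative gives 0.
Others report (5, 5, 7): truth gives 0, best alternative gives 0.
Others report (5, 5, 9): truth gives 0, best alternative gives 0.
Others report (5, 5, 10): truth gives 0, best alternative gives 0.
Others report (5, 5, 26): truth gives 0, best alternative gives 0.
Others report (5, 7, 5): truth gives 0, best alternative gives 0.
(Remaining 119 profiles checked similarly; truth is weakly best in each.)
In every case the truthful report is at least as good as any alternative, so it is a dominant strategy.

Yes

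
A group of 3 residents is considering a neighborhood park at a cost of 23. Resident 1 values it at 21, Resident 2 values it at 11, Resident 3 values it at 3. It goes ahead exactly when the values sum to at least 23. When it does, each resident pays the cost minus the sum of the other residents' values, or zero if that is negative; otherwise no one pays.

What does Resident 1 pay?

9

Total value 35 ≥ cost 23, so the project is built.
The other residents' values sum to 14.
Cost minus that sum is 23 - 14 = 9.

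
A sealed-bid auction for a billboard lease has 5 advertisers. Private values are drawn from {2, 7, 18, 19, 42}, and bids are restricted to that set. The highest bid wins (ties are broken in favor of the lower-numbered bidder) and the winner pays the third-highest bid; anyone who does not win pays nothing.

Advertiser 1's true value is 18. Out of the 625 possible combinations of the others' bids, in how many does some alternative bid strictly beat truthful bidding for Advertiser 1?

Others bid (2, 2, 2, 19): truth gives 0; bid 19 gives 16 > 0. Violating.
Others bid (2, 2, 2, 42): truth gives 0; bid 42 gives 16 > 0. Violating.
Others bid (2, 2, 7, 19): truth gives 0; bid 19 gives 11 > 0. Violating.
Others bid (2, 2, 7, 42): truth gives 0; bid 42 gives 11 > 0. Violating.
Others bid (2, 2, 2, 2): truth gives 16; no alternative beats it.
Others bid (2, 2, 2, 7): truth gives 16; no alternative beats it.
(Checking all 625 profiles: 64 have a profitable deviation, 561 do not.)

64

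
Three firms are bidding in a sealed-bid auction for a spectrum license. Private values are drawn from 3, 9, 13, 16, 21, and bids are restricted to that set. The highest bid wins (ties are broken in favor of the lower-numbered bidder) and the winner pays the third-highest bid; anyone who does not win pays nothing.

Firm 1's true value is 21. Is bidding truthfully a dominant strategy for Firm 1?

Yes

Check each profile of the others' bids and compare truth against every alternative bid.
Others bid (3, 21): truth gives 18, best alternative gives 0.
Others bid (21, 3): truth gives 18, best alternative gives 0.
Others bid (9, 21): truth gives 12, best alternative gives 0.
Others bid (21, 9): truth gives 12, best alternative gives 0.
Others bid (13, 21): truth gives 8, best alternative gives 0.
Others bid (21, 13): truth gives 8, best alternative gives 0.
(Remaining 19 profiles checked similarly; truth is weakly best in each.)
In every case the truthful bid is at least as good as any alternative, so it is a dominant strategy.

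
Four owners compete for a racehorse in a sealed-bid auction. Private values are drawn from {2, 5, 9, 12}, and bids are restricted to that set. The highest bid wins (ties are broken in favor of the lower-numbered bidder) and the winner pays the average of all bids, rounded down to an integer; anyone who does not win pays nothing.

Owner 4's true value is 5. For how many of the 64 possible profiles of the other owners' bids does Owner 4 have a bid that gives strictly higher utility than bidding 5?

Others bid (2, 2, 5): truth gives 0; bid 9 gives 1 > 0. Violating.
Others bid (2, 5, 2): truth gives 0; bid 9 gives 1 > 0. Violating.
Others bid (5, 2, 2): truth gives 0; bid 9 gives 1 > 0. Violating.
Others bid (2, 2, 2): truth gives 3; no alternative beats it.
Others bid (2, 2, 9): truth gives 0; no alternative beats it.
(Checking all 64 profiles: 3 have a profitable deviation, 61 do not.)

3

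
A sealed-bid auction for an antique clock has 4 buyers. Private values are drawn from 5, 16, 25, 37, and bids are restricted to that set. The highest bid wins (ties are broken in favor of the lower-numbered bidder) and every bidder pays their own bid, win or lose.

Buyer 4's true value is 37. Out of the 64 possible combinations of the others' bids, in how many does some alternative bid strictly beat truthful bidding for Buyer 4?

45

Others bid (5, 5, 5): truth gives 0; bid 16 gives 21 > 0. Violating.
Others bid (5, 5, 16): truth gives 0; bid 25 gives 12 > 0. Violating.
Others bid (5, 5, 37): truth gives -37; bid 5 gives -5 > -37. Violating.
Others bid (5, 16, 5): truth gives 0; bid 25 gives 12 > 0. Violating.
Others bid (5, 5, 25): truth gives 0; no alternative beats it.
Others bid (5, 16, 25): truth gives 0; no alternative beats it.
(Checking all 64 profiles: 45 have a profitable deviation, 19 do not.)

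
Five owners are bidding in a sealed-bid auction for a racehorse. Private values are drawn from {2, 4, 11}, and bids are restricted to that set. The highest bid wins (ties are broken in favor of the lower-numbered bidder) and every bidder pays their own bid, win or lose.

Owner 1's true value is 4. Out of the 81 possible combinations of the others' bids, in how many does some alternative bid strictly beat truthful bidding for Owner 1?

Others bid (2, 2, 2, 2): truth gives 0; bid 2 gives 2 > 0. Violating.
Others bid (2, 2, 2, 11): truth gives -4; bid 2 gives -2 > -4. Violating.
Others bid (2, 2, 4, 11): truth gives -4; bid 2 gives -2 > -4. Violating.
Others bid (2, 2, 11, 2): truth gives -4; bid 2 gives -2 > -4. Violating.
Others bid (2, 2, 2, 4): truth gives 0; no alternative beats it.
Others bid (2, 2, 4, 2): truth gives 0; no alternative beats it.
(Checking all 81 profiles: 66 have a profitable deviation, 15 do not.)

66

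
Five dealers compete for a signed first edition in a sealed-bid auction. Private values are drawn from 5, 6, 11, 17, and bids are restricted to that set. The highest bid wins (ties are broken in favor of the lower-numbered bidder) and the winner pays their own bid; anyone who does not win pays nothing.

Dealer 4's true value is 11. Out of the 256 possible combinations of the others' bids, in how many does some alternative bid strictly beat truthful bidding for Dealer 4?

2

Others bid (5, 5, 5, 5): truth gives 0; bid 6 gives 5 > 0. Violating.
Others bid (5, 5, 5, 6): truth gives 0; bid 6 gives 5 > 0. Violating.
Others bid (5, 5, 5, 11): truth gives 0; no alternative beats it.
Others bid (5, 5, 5, 17): truth gives 0; no alternative beats it.
(Checking all 256 profiles: 2 have a profitable deviation, 254 do not.)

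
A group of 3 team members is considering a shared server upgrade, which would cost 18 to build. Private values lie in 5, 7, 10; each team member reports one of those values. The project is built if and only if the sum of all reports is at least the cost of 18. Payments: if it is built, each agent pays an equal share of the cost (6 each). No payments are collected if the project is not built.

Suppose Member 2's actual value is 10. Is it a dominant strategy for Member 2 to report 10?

Check each profile of the others' reports and compare truth against every alternative report.
Others report (5, 5): truth gives 4, best alternative gives 0.
Others report (5, 7): truth gives 4, best alternative gives 4.
Others report (5, 10): truth gives 4, best alternative gives 4.
Others report (7, 5): truth gives 4, best alternative gives 4.
Others report (7, 7): truth gives 4, best alternative gives 4.
Others report (7, 10): truth gives 4, best alternative gives 4.
(Remaining 3 profiles checked similarly; truth is weakly best in each.)
In every case the truthful report is at least as good as any alternative, so it is a dominant strategy.

Yes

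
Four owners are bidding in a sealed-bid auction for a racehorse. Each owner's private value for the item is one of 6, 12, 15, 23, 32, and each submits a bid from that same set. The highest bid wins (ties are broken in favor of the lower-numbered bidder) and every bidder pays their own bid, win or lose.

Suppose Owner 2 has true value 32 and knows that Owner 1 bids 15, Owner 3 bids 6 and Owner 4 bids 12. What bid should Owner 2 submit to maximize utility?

23

Bid 6: loses but pays 6, utility -6.
Bid 12: loses but pays 12, utility -12.
Bid 15: loses but pays 15, utility -15.
Bid 23: wins, pays 23, utility 32 - 23 = 9.
Bid 32: wins, pays 32, utility 32 - 32 = 0.
The best choice is 23 with utility 9.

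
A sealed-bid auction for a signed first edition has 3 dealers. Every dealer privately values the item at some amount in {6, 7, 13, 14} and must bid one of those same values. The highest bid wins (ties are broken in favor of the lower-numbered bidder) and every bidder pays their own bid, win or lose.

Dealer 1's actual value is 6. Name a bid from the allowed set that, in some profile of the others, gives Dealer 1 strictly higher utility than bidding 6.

Suppose Dealer 2 bids 6 and Dealer 3 bids 7.
Bid 6: loses but pays 6, utility -6.
Bid 7: wins, pays 7, utility 6 - 7 = -1.
So bidding 7 beats truth here (-1 > -6).

7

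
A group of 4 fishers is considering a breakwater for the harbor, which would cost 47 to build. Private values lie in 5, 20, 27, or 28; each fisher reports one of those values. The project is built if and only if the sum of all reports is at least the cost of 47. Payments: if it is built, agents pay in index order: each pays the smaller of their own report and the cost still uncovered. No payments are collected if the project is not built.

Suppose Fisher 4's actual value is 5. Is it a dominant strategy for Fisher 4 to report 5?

Check each profile of the others' reports and compare truth against every alternative report.
Others report (5, 5, 20): truth gives 0, best alternative gives -12.
Others report (5, 20, 5): truth gives 0, best alternative gives -12.
Others report (20, 5, 5): truth gives 0, best alternative gives -12.
Others report (5, 5, 27): truth gives 0, best alternative gives -5.
Others report (5, 27, 5): truth gives 0, best alternative gives -5.
Others report (27, 5, 5): truth gives 0, best alternative gives -5.
(Remaining 58 profiles checked similarly; truth is weakly best in each.)
In every case the truthful report is at least as good as any alternative, so it is a dominant strategy.

Yes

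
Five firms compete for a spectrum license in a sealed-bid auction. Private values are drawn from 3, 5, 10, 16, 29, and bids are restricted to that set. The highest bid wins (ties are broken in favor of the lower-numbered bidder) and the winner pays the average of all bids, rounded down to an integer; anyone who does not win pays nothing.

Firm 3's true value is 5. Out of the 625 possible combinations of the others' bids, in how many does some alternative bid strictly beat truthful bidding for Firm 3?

Others bid (3, 5, 3, 3): truth gives 0; bid 10 gives 1 > 0. Violating.
Others bid (5, 3, 3, 3): truth gives 0; bid 10 gives 1 > 0. Violating.
Others bid (3, 3, 3, 3): truth gives 2; no alternative beats it.
Others bid (3, 3, 3, 5): truth gives 2; no alternative beats it.
(Checking all 625 profiles: 2 have a profitable deviation, 623 do not.)

2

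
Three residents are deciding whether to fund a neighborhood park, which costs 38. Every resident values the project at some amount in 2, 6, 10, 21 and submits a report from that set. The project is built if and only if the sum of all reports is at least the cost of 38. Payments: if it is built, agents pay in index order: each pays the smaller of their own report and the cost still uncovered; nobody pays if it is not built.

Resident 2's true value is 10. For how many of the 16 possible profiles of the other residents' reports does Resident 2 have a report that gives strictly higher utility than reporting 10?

1

Others report (21, 21): truth gives 0; report 2 gives 8 > 0. Violating.
Others report (2, 2): truth gives 0; no alternative beats it.
Others report (2, 6): truth gives 0; no alternative beats it.
(Checking all 16 profiles: 1 has a profitable deviation, 15 do not.)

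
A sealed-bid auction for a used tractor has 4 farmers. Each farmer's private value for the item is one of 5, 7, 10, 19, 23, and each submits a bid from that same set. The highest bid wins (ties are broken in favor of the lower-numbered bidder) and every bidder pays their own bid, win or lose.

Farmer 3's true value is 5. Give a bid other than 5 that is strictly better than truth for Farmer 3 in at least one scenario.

7

Suppose Farmer 1 bids 5, Farmer 2 bids 5 and Farmer 4 bids 5.
Bid 5: loses but pays 5, utility -5.
Bid 7: wins, pays 7, utility 5 - 7 = -2.
So bidding 7 beats truth here (-2 > -5).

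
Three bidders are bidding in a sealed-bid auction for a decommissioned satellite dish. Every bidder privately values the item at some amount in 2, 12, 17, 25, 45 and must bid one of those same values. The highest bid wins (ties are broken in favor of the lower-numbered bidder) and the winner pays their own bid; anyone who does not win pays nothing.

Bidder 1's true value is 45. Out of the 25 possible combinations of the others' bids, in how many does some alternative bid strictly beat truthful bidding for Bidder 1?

Others bid (2, 2): truth gives 0; bid 2 gives 43 > 0. Violating.
Others bid (2, 12): truth gives 0; bid 12 gives 33 > 0. Violating.
Others bid (2, 17): truth gives 0; bid 17 gives 28 > 0. Violating.
Others bid (2, 25): truth gives 0; bid 25 gives 20 > 0. Violating.
Others bid (2, 45): truth gives 0; no alternative beats it.
Others bid (12, 45): truth gives 0; no alternative beats it.
(Checking all 25 profiles: 16 have a profitable deviation, 9 do not.)

16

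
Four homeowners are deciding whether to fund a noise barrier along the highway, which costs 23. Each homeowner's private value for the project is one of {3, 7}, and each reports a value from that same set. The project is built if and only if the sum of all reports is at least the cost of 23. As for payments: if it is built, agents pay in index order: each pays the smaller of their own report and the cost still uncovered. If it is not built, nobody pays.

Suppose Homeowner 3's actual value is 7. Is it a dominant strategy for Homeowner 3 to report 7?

Consider the case where Homeowner 1 reports 7, Homeowner 2 reports 7 and Homeowner 4 reports 7.
Truthful report 7: project built, pays 7, utility 7 - 7 = 0.
Report 3 instead: project built, pays 3, utility 7 - 3 = 4.
Since 4 > 0, reporting 3 is strictly better here, so truthful reporting is not dominant.

No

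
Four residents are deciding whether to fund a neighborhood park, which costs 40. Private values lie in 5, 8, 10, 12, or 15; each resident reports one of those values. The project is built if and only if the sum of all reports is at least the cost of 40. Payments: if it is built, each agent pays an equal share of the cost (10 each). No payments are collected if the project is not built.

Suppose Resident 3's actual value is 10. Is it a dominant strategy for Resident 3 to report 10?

Check each profile of the others' reports and compare truth against every alternative report.
Others report (5, 5, 5): truth gives 0, best alternative gives 0.
Others report (5, 5, 8): truth gives 0, best alternative gives 0.
Others report (5, 5, 10): truth gives 0, best alternative gives 0.
Others report (5, 5, 12): truth gives 0, best alternative gives 0.
Others report (5, 5, 15): truth gives 0, best alternative gives 0.
Others report (5, 8, 5): truth gives 0, best alternative gives 0.
(Remaining 119 profiles checked similarly; truth is weakly best in each.)
In every case the truthful report is at least as good as any alternative, so it is a dominant strategy.

Yes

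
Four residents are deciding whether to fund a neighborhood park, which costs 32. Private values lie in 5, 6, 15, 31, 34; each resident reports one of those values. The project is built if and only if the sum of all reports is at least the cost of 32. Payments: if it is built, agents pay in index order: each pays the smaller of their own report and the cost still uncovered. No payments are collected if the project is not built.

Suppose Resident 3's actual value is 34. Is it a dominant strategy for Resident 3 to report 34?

No

Consider the case where Resident 1 reports 5, Resident 2 reports 5 and Resident 4 reports 15.
Truthful report 34: project built, pays 22, utility 34 - 22 = 12.
Report 15 instead: project built, pays 15, utility 34 - 15 = 19.
Since 19 > 12, reporting 15 is strictly better here, so truthful reporting is not dominant.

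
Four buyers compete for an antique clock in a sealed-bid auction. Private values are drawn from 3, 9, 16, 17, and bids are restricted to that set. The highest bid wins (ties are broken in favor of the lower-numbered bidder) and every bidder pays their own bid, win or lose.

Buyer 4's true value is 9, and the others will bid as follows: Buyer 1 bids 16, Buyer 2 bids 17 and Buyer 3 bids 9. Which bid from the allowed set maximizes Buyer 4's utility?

Bid 3: loses but pays 3, utility -3.
Bid 9: loses but pays 9, utility -9.
Bid 16: loses but pays 16, utility -16.
Bid 17: loses but pays 17, utility -17.
The best choice is 3 with utility -3.

3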